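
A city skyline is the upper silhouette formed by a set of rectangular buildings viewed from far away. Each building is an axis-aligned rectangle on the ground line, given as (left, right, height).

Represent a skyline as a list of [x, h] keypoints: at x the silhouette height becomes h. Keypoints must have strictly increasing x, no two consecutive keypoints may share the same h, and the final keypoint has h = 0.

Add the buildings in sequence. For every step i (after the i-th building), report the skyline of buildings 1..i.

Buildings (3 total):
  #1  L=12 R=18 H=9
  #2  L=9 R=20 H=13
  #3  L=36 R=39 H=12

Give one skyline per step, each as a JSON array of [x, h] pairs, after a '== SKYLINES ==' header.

== SKYLINES ==
[[12,9],[18,0]]
[[9,13],[20,0]]
[[9,13],[20,0],[36,12],[39,0]]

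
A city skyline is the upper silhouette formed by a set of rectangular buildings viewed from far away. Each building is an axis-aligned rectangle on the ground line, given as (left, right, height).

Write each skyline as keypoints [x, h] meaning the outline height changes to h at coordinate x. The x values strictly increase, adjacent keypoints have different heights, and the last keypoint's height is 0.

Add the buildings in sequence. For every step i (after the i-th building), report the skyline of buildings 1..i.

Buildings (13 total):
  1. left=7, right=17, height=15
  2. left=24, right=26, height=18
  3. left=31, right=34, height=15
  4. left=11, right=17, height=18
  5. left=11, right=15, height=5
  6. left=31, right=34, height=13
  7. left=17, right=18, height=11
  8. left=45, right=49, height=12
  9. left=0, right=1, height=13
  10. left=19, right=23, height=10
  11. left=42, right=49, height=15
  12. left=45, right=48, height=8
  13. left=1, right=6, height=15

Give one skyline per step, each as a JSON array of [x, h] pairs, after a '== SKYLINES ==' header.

== SKYLINES ==
[[7,15],[17,0]]
[[7,15],[17,0],[24,18],[26,0]]
[[7,15],[17,0],[24,18],[26,0],[31,15],[34,0]]
[[7,15],[11,18],[17,0],[24,18],[26,0],[31,15],[34,0]]
[[7,15],[11,18],[17,0],[24,18],[26,0],[31,15],[34,0]]
[[7,15],[11,18],[17,0],[24,18],[26,0],[31,15],[34,0]]
[[7,15],[11,18],[17,11],[18,0],[24,18],[26,0],[31,15],[34,0]]
[[7,15],[11,18],[17,11],[18,0],[24,18],[26,0],[31,15],[34,0],[45,12],[49,0]]
[[0,13],[1,0],[7,15],[11,18],[17,11],[18,0],[24,18],[26,0],[31,15],[34,0],[45,12],[49,0]]
[[0,13],[1,0],[7,15],[11,18],[17,11],[18,0],[19,10],[23,0],[24,18],[26,0],[31,15],[34,0],[45,12],[49,0]]
[[0,13],[1,0],[7,15],[11,18],[17,11],[18,0],[19,10],[23,0],[24,18],[26,0],[31,15],[34,0],[42,15],[49,0]]
[[0,13],[1,0],[7,15],[11,18],[17,11],[18,0],[19,10],[23,0],[24,18],[26,0],[31,15],[34,0],[42,15],[49,0]]
[[0,13],[1,15],[6,0],[7,15],[11,18],[17,11],[18,0],[19,10],[23,0],[24,18],[26,0],[31,15],[34,0],[42,15],[49,0]]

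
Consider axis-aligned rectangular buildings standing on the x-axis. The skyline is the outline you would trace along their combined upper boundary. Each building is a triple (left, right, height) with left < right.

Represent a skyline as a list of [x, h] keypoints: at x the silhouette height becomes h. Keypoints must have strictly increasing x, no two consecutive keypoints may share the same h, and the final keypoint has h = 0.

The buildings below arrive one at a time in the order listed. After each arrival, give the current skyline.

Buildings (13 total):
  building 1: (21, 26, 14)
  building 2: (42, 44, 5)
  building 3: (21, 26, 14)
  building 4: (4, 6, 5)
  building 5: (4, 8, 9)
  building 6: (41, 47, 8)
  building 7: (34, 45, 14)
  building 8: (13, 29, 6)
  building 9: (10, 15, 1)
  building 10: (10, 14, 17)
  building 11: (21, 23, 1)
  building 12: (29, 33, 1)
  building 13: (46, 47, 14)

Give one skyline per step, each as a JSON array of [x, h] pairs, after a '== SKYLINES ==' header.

== SKYLINES ==
[[21,14],[26,0]]
[[21,14],[26,0],[42,5],[44,0]]
[[21,14],[26,0],[42,5],[44,0]]
[[4,5],[6,0],[21,14],[26,0],[42,5],[44,0]]
[[4,9],[8,0],[21,14],[26,0],[42,5],[44,0]]
[[4,9],[8,0],[21,14],[26,0],[41,8],[47,0]]
[[4,9],[8,0],[21,14],[26,0],[34,14],[45,8],[47,0]]
[[4,9],[8,0],[13,6],[21,14],[26,6],[29,0],[34,14],[45,8],[47,0]]
[[4,9],[8,0],[10,1],[13,6],[21,14],[26,6],[29,0],[34,14],[45,8],[47,0]]
[[4,9],[8,0],[10,17],[14,6],[21,14],[26,6],[29,0],[34,14],[45,8],[47,0]]
[[4,9],[8,0],[10,17],[14,6],[21,14],[26,6],[29,0],[34,14],[45,8],[47,0]]
[[4,9],[8,0],[10,17],[14,6],[21,14],[26,6],[29,1],[33,0],[34,14],[45,8],[47,0]]
[[4,9],[8,0],[10,17],[14,6],[21,14],[26,6],[29,1],[33,0],[34,14],[45,8],[46,14],[47,0]]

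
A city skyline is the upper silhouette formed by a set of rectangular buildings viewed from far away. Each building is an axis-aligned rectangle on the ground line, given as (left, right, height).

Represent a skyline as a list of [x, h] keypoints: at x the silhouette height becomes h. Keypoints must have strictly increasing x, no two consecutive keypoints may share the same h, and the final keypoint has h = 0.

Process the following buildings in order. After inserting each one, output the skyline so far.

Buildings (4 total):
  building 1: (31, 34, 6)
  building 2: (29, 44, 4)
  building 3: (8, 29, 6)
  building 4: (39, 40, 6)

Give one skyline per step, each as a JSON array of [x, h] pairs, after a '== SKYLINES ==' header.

== SKYLINES ==
[[31,6],[34,0]]
[[29,4],[31,6],[34,4],[44,0]]
[[8,6],[29,4],[31,6],[34,4],[44,0]]
[[8,6],[29,4],[31,6],[34,4],[39,6],[40,4],[44,0]]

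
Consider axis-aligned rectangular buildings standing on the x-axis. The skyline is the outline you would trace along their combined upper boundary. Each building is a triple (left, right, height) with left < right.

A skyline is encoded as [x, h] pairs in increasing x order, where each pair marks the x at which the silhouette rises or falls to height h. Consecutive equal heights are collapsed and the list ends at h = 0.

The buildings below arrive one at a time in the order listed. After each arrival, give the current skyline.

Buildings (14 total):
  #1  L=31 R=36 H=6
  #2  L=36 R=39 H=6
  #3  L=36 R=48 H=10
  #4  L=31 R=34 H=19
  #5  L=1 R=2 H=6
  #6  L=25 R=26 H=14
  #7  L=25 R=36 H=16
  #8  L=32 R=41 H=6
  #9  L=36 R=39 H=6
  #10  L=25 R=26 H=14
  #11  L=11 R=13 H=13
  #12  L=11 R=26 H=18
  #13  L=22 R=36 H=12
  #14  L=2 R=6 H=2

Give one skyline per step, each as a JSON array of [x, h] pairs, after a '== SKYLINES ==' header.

== SKYLINES ==
[[31,6],[36,0]]
[[31,6],[39,0]]
[[31,6],[36,10],[48,0]]
[[31,19],[34,6],[36,10],[48,0]]
[[1,6],[2,0],[31,19],[34,6],[36,10],[48,0]]
[[1,6],[2,0],[25,14],[26,0],[31,19],[34,6],[36,10],[48,0]]
[[1,6],[2,0],[25,16],[31,19],[34,16],[36,10],[48,0]]
[[1,6],[2,0],[25,16],[31,19],[34,16],[36,10],[48,0]]
[[1,6],[2,0],[25,16],[31,19],[34,16],[36,10],[48,0]]
[[1,6],[2,0],[25,16],[31,19],[34,16],[36,10],[48,0]]
[[1,6],[2,0],[11,13],[13,0],[25,16],[31,19],[34,16],[36,10],[48,0]]
[[1,6],[2,0],[11,18],[26,16],[31,19],[34,16],[36,10],[48,0]]
[[1,6],[2,0],[11,18],[26,16],[31,19],[34,16],[36,10],[48,0]]
[[1,6],[2,2],[6,0],[11,18],[26,16],[31,19],[34,16],[36,10],[48,0]]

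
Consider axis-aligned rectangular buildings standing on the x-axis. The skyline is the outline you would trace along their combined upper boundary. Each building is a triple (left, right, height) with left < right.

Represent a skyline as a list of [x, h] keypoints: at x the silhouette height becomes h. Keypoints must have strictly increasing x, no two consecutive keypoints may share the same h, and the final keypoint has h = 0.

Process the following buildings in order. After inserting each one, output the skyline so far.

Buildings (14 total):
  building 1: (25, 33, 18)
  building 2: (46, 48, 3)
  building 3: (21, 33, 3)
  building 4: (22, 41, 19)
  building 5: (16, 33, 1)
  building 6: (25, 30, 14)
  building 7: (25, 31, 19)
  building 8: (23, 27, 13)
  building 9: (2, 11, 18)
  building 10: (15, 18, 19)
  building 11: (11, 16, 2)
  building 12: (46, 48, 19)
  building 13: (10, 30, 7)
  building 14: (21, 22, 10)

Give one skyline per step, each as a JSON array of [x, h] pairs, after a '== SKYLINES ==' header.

== SKYLINES ==
[[25,18],[33,0]]
[[25,18],[33,0],[46,3],[48,0]]
[[21,3],[25,18],[33,0],[46,3],[48,0]]
[[21,3],[22,19],[41,0],[46,3],[48,0]]
[[16,1],[21,3],[22,19],[41,0],[46,3],[48,0]]
[[16,1],[21,3],[22,19],[41,0],[46,3],[48,0]]
[[16,1],[21,3],[22,19],[41,0],[46,3],[48,0]]
[[16,1],[21,3],[22,19],[41,0],[46,3],[48,0]]
[[2,18],[11,0],[16,1],[21,3],[22,19],[41,0],[46,3],[48,0]]
[[2,18],[11,0],[15,19],[18,1],[21,3],[22,19],[41,0],[46,3],[48,0]]
[[2,18],[11,2],[15,19],[18,1],[21,3],[22,19],[41,0],[46,3],[48,0]]
[[2,18],[11,2],[15,19],[18,1],[21,3],[22,19],[41,0],[46,19],[48,0]]
[[2,18],[11,7],[15,19],[18,7],[22,19],[41,0],[46,19],[48,0]]
[[2,18],[11,7],[15,19],[18,7],[21,10],[22,19],[41,0],[46,19],[48,0]]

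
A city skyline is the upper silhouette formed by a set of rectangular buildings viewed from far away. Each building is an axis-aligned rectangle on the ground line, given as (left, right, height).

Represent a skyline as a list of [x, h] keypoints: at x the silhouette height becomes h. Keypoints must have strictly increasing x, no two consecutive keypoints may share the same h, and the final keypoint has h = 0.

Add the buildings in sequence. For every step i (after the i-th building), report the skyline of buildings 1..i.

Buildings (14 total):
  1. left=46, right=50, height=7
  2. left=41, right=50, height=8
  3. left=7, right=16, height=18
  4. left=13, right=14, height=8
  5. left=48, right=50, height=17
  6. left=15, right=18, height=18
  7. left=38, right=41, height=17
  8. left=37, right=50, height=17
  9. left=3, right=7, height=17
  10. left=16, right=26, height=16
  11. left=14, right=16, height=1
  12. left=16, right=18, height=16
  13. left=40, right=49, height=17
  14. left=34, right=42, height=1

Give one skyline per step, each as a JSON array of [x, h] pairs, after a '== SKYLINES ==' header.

== SKYLINES ==
[[46,7],[50,0]]
[[41,8],[50,0]]
[[7,18],[16,0],[41,8],[50,0]]
[[7,18],[16,0],[41,8],[50,0]]
[[7,18],[16,0],[41,8],[48,17],[50,0]]
[[7,18],[18,0],[41,8],[48,17],[50,0]]
[[7,18],[18,0],[38,17],[41,8],[48,17],[50,0]]
[[7,18],[18,0],[37,17],[50,0]]
[[3,17],[7,18],[18,0],[37,17],[50,0]]
[[3,17],[7,18],[18,16],[26,0],[37,17],[50,0]]
[[3,17],[7,18],[18,16],[26,0],[37,17],[50,0]]
[[3,17],[7,18],[18,16],[26,0],[37,17],[50,0]]
[[3,17],[7,18],[18,16],[26,0],[37,17],[50,0]]
[[3,17],[7,18],[18,16],[26,0],[34,1],[37,17],[50,0]]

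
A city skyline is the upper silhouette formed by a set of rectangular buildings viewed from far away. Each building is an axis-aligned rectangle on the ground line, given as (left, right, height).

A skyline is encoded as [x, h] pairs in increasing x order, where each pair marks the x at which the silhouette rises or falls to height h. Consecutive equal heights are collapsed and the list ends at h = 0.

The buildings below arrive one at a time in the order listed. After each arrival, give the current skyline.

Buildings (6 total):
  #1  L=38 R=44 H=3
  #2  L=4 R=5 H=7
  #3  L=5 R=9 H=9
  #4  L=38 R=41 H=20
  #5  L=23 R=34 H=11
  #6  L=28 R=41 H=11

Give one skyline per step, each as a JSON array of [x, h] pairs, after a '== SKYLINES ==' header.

== SKYLINES ==
[[38,3],[44,0]]
[[4,7],[5,0],[38,3],[44,0]]
[[4,7],[5,9],[9,0],[38,3],[44,0]]
[[4,7],[5,9],[9,0],[38,20],[41,3],[44,0]]
[[4,7],[5,9],[9,0],[23,11],[34,0],[38,20],[41,3],[44,0]]
[[4,7],[5,9],[9,0],[23,11],[38,20],[41,3],[44,0]]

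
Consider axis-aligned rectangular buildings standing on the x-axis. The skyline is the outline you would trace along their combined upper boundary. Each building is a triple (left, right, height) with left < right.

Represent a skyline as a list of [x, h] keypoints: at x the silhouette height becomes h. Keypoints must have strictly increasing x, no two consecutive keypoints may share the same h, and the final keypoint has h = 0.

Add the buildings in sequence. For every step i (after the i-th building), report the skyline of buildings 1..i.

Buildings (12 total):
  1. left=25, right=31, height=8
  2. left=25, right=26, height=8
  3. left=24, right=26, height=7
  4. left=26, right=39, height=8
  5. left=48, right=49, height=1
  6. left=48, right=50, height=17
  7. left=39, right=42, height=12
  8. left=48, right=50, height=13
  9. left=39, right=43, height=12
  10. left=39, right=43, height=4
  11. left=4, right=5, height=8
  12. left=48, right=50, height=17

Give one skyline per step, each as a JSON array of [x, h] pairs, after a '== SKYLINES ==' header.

== SKYLINES ==
[[25,8],[31,0]]
[[25,8],[31,0]]
[[24,7],[25,8],[31,0]]
[[24,7],[25,8],[39,0]]
[[24,7],[25,8],[39,0],[48,1],[49,0]]
[[24,7],[25,8],[39,0],[48,17],[50,0]]
[[24,7],[25,8],[39,12],[42,0],[48,17],[50,0]]
[[24,7],[25,8],[39,12],[42,0],[48,17],[50,0]]
[[24,7],[25,8],[39,12],[43,0],[48,17],[50,0]]
[[24,7],[25,8],[39,12],[43,0],[48,17],[50,0]]
[[4,8],[5,0],[24,7],[25,8],[39,12],[43,0],[48,17],[50,0]]
[[4,8],[5,0],[24,7],[25,8],[39,12],[43,0],[48,17],[50,0]]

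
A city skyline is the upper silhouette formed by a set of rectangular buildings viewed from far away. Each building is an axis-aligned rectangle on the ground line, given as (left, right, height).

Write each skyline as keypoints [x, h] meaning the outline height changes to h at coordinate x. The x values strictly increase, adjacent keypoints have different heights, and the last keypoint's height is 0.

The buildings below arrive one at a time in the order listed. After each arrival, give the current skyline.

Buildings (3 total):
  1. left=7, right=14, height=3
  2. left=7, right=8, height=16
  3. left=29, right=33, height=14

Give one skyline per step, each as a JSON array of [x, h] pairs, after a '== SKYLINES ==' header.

== SKYLINES ==
[[7,3],[14,0]]
[[7,16],[8,3],[14,0]]
[[7,16],[8,3],[14,0],[29,14],[33,0]]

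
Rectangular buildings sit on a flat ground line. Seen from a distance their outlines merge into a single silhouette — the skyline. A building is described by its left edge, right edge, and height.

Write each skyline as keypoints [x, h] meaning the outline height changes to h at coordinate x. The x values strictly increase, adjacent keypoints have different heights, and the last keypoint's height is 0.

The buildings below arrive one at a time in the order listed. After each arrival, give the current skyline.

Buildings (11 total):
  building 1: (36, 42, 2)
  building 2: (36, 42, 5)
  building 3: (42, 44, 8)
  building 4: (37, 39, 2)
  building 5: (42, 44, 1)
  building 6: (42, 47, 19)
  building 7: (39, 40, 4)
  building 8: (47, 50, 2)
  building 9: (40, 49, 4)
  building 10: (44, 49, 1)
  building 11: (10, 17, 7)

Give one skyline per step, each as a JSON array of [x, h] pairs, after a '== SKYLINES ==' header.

== SKYLINES ==
[[36,2],[42,0]]
[[36,5],[42,0]]
[[36,5],[42,8],[44,0]]
[[36,5],[42,8],[44,0]]
[[36,5],[42,8],[44,0]]
[[36,5],[42,19],[47,0]]
[[36,5],[42,19],[47,0]]
[[36,5],[42,19],[47,2],[50,0]]
[[36,5],[42,19],[47,4],[49,2],[50,0]]
[[36,5],[42,19],[47,4],[49,2],[50,0]]
[[10,7],[17,0],[36,5],[42,19],[47,4],[49,2],[50,0]]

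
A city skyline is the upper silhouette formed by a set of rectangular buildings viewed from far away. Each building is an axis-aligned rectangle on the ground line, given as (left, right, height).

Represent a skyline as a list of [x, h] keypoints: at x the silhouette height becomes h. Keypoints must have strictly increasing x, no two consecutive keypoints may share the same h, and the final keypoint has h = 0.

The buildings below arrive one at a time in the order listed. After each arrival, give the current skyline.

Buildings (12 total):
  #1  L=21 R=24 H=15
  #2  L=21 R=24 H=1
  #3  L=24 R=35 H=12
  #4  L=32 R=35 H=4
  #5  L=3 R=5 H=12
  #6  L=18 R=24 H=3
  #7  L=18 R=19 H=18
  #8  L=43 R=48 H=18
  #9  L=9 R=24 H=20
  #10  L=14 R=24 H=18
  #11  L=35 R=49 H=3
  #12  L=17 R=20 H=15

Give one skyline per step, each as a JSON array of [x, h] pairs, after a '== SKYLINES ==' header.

== SKYLINES ==
[[21,15],[24,0]]
[[21,15],[24,0]]
[[21,15],[24,12],[35,0]]
[[21,15],[24,12],[35,0]]
[[3,12],[5,0],[21,15],[24,12],[35,0]]
[[3,12],[5,0],[18,3],[21,15],[24,12],[35,0]]
[[3,12],[5,0],[18,18],[19,3],[21,15],[24,12],[35,0]]
[[3,12],[5,0],[18,18],[19,3],[21,15],[24,12],[35,0],[43,18],[48,0]]
[[3,12],[5,0],[9,20],[24,12],[35,0],[43,18],[48,0]]
[[3,12],[5,0],[9,20],[24,12],[35,0],[43,18],[48,0]]
[[3,12],[5,0],[9,20],[24,12],[35,3],[43,18],[48,3],[49,0]]
[[3,12],[5,0],[9,20],[24,12],[35,3],[43,18],[48,3],[49,0]]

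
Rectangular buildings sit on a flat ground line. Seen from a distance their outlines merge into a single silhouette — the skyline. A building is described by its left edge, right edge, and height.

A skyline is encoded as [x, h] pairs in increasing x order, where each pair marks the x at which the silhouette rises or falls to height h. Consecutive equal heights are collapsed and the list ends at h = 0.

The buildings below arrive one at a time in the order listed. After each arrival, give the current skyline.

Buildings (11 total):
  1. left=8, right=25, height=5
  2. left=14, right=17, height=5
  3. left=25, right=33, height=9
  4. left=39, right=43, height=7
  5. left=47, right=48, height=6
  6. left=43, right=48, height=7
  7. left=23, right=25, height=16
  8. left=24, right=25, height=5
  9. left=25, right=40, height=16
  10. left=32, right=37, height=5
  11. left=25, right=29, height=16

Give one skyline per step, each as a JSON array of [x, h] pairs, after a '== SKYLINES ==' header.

== SKYLINES ==
[[8,5],[25,0]]
[[8,5],[25,0]]
[[8,5],[25,9],[33,0]]
[[8,5],[25,9],[33,0],[39,7],[43,0]]
[[8,5],[25,9],[33,0],[39,7],[43,0],[47,6],[48,0]]
[[8,5],[25,9],[33,0],[39,7],[48,0]]
[[8,5],[23,16],[25,9],[33,0],[39,7],[48,0]]
[[8,5],[23,16],[25,9],[33,0],[39,7],[48,0]]
[[8,5],[23,16],[40,7],[48,0]]
[[8,5],[23,16],[40,7],[48,0]]
[[8,5],[23,16],[40,7],[48,0]]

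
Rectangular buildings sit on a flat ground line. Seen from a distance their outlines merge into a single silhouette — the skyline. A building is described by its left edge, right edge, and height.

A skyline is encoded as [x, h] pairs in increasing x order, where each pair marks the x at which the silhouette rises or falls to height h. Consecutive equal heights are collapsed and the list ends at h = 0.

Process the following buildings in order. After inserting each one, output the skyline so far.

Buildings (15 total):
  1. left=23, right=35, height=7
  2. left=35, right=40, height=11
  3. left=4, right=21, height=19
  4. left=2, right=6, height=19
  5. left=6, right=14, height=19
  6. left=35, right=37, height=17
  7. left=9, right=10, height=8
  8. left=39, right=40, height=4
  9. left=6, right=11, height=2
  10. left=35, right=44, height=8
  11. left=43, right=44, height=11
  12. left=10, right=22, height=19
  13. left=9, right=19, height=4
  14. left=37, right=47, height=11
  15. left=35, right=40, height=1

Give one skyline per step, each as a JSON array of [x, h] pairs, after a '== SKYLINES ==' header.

== SKYLINES ==
[[23,7],[35,0]]
[[23,7],[35,11],[40,0]]
[[4,19],[21,0],[23,7],[35,11],[40,0]]
[[2,19],[21,0],[23,7],[35,11],[40,0]]
[[2,19],[21,0],[23,7],[35,11],[40,0]]
[[2,19],[21,0],[23,7],[35,17],[37,11],[40,0]]
[[2,19],[21,0],[23,7],[35,17],[37,11],[40,0]]
[[2,19],[21,0],[23,7],[35,17],[37,11],[40,0]]
[[2,19],[21,0],[23,7],[35,17],[37,11],[40,0]]
[[2,19],[21,0],[23,7],[35,17],[37,11],[40,8],[44,0]]
[[2,19],[21,0],[23,7],[35,17],[37,11],[40,8],[43,11],[44,0]]
[[2,19],[22,0],[23,7],[35,17],[37,11],[40,8],[43,11],[44,0]]
[[2,19],[22,0],[23,7],[35,17],[37,11],[40,8],[43,11],[44,0]]
[[2,19],[22,0],[23,7],[35,17],[37,11],[47,0]]
[[2,19],[22,0],[23,7],[35,17],[37,11],[47,0]]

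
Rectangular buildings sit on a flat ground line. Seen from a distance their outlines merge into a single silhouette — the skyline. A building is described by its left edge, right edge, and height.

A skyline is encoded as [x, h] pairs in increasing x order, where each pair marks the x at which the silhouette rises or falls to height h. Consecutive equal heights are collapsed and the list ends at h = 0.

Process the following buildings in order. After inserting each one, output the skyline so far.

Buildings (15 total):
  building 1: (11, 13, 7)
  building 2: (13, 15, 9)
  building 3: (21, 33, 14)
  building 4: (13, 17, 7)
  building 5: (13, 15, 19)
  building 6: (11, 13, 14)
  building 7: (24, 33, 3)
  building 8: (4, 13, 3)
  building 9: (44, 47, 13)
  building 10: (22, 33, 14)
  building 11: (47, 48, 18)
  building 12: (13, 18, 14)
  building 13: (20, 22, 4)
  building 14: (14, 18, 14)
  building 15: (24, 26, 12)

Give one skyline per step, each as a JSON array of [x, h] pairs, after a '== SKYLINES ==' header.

== SKYLINES ==
[[11,7],[13,0]]
[[11,7],[13,9],[15,0]]
[[11,7],[13,9],[15,0],[21,14],[33,0]]
[[11,7],[13,9],[15,7],[17,0],[21,14],[33,0]]
[[11,7],[13,19],[15,7],[17,0],[21,14],[33,0]]
[[11,14],[13,19],[15,7],[17,0],[21,14],[33,0]]
[[11,14],[13,19],[15,7],[17,0],[21,14],[33,0]]
[[4,3],[11,14],[13,19],[15,7],[17,0],[21,14],[33,0]]
[[4,3],[11,14],[13,19],[15,7],[17,0],[21,14],[33,0],[44,13],[47,0]]
[[4,3],[11,14],[13,19],[15,7],[17,0],[21,14],[33,0],[44,13],[47,0]]
[[4,3],[11,14],[13,19],[15,7],[17,0],[21,14],[33,0],[44,13],[47,18],[48,0]]
[[4,3],[11,14],[13,19],[15,14],[18,0],[21,14],[33,0],[44,13],[47,18],[48,0]]
[[4,3],[11,14],[13,19],[15,14],[18,0],[20,4],[21,14],[33,0],[44,13],[47,18],[48,0]]
[[4,3],[11,14],[13,19],[15,14],[18,0],[20,4],[21,14],[33,0],[44,13],[47,18],[48,0]]
[[4,3],[11,14],[13,19],[15,14],[18,0],[20,4],[21,14],[33,0],[44,13],[47,18],[48,0]]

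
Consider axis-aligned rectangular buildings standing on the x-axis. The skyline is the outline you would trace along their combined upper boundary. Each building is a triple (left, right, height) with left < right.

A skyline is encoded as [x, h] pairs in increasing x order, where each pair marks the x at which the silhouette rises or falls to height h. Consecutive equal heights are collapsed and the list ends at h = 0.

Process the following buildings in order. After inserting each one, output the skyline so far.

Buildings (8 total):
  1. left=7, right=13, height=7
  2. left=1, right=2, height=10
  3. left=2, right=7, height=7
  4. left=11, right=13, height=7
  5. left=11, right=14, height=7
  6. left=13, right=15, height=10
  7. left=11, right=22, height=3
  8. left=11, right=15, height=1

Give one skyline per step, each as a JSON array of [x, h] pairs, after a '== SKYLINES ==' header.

== SKYLINES ==
[[7,7],[13,0]]
[[1,10],[2,0],[7,7],[13,0]]
[[1,10],[2,7],[13,0]]
[[1,10],[2,7],[13,0]]
[[1,10],[2,7],[14,0]]
[[1,10],[2,7],[13,10],[15,0]]
[[1,10],[2,7],[13,10],[15,3],[22,0]]
[[1,10],[2,7],[13,10],[15,3],[22,0]]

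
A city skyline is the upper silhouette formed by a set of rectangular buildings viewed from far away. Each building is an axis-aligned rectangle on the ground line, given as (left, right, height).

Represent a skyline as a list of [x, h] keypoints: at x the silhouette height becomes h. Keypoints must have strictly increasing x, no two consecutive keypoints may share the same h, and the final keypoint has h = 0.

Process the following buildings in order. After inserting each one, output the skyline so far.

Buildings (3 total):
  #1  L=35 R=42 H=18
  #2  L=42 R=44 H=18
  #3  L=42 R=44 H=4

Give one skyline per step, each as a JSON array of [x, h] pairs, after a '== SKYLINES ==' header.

== SKYLINES ==
[[35,18],[42,0]]
[[35,18],[44,0]]
[[35,18],[44,0]]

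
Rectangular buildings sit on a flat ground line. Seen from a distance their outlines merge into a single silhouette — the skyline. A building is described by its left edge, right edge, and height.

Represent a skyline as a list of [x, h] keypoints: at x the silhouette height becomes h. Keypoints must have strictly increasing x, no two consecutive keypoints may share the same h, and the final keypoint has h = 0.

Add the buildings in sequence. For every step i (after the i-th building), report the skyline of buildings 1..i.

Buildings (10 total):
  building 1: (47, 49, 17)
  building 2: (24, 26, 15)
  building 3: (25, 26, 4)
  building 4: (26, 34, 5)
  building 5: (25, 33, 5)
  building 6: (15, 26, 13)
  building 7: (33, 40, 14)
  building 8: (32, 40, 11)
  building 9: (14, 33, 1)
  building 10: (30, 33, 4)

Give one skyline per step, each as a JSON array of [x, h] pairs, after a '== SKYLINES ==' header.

== SKYLINES ==
[[47,17],[49,0]]
[[24,15],[26,0],[47,17],[49,0]]
[[24,15],[26,0],[47,17],[49,0]]
[[24,15],[26,5],[34,0],[47,17],[49,0]]
[[24,15],[26,5],[34,0],[47,17],[49,0]]
[[15,13],[24,15],[26,5],[34,0],[47,17],[49,0]]
[[15,13],[24,15],[26,5],[33,14],[40,0],[47,17],[49,0]]
[[15,13],[24,15],[26,5],[32,11],[33,14],[40,0],[47,17],[49,0]]
[[14,1],[15,13],[24,15],[26,5],[32,11],[33,14],[40,0],[47,17],[49,0]]
[[14,1],[15,13],[24,15],[26,5],[32,11],[33,14],[40,0],[47,17],[49,0]]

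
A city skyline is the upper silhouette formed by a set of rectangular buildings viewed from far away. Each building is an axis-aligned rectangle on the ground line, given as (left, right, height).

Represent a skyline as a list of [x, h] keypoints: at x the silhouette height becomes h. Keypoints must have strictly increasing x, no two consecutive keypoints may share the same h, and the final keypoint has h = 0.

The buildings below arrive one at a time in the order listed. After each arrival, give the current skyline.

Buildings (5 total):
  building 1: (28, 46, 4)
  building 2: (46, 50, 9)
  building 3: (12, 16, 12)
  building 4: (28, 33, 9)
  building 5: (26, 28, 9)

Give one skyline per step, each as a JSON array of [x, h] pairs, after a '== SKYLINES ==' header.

== SKYLINES ==
[[28,4],[46,0]]
[[28,4],[46,9],[50,0]]
[[12,12],[16,0],[28,4],[46,9],[50,0]]
[[12,12],[16,0],[28,9],[33,4],[46,9],[50,0]]
[[12,12],[16,0],[26,9],[33,4],[46,9],[50,0]]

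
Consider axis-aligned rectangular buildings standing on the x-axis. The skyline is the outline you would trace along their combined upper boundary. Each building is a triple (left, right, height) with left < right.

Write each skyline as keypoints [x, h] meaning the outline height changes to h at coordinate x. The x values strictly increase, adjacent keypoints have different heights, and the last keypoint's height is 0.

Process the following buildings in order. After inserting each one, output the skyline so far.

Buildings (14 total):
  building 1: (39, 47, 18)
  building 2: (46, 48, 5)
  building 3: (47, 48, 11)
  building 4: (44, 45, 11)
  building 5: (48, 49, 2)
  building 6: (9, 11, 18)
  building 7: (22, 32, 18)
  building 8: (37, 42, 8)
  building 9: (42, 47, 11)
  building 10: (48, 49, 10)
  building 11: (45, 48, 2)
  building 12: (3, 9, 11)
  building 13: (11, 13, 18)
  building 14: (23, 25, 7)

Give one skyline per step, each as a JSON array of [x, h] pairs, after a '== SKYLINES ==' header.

== SKYLINES ==
[[39,18],[47,0]]
[[39,18],[47,5],[48,0]]
[[39,18],[47,11],[48,0]]
[[39,18],[47,11],[48,0]]
[[39,18],[47,11],[48,2],[49,0]]
[[9,18],[11,0],[39,18],[47,11],[48,2],[49,0]]
[[9,18],[11,0],[22,18],[32,0],[39,18],[47,11],[48,2],[49,0]]
[[9,18],[11,0],[22,18],[32,0],[37,8],[39,18],[47,11],[48,2],[49,0]]
[[9,18],[11,0],[22,18],[32,0],[37,8],[39,18],[47,11],[48,2],[49,0]]
[[9,18],[11,0],[22,18],[32,0],[37,8],[39,18],[47,11],[48,10],[49,0]]
[[9,18],[11,0],[22,18],[32,0],[37,8],[39,18],[47,11],[48,10],[49,0]]
[[3,11],[9,18],[11,0],[22,18],[32,0],[37,8],[39,18],[47,11],[48,10],[49,0]]
[[3,11],[9,18],[13,0],[22,18],[32,0],[37,8],[39,18],[47,11],[48,10],[49,0]]
[[3,11],[9,18],[13,0],[22,18],[32,0],[37,8],[39,18],[47,11],[48,10],[49,0]]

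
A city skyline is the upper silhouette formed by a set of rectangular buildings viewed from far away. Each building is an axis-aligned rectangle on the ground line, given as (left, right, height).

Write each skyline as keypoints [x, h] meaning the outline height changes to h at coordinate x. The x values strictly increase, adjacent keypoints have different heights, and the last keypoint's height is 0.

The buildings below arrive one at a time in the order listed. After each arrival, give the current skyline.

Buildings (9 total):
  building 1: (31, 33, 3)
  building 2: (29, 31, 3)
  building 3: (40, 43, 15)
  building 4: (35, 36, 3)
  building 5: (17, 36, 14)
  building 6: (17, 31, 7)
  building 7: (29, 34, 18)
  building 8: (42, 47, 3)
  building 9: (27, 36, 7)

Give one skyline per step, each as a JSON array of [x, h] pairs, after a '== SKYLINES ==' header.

== SKYLINES ==
[[31,3],[33,0]]
[[29,3],[33,0]]
[[29,3],[33,0],[40,15],[43,0]]
[[29,3],[33,0],[35,3],[36,0],[40,15],[43,0]]
[[17,14],[36,0],[40,15],[43,0]]
[[17,14],[36,0],[40,15],[43,0]]
[[17,14],[29,18],[34,14],[36,0],[40,15],[43,0]]
[[17,14],[29,18],[34,14],[36,0],[40,15],[43,3],[47,0]]
[[17,14],[29,18],[34,14],[36,0],[40,15],[43,3],[47,0]]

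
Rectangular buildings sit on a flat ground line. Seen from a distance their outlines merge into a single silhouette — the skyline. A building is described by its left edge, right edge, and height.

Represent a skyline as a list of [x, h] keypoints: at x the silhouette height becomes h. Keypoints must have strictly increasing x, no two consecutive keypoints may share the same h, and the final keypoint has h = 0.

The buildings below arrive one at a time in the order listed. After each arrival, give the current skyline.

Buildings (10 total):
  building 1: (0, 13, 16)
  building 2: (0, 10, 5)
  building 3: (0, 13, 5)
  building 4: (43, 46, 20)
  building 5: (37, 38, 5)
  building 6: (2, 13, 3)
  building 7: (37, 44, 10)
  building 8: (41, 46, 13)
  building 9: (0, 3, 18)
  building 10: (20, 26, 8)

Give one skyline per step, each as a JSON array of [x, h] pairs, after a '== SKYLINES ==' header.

== SKYLINES ==
[[0,16],[13,0]]
[[0,16],[13,0]]
[[0,16],[13,0]]
[[0,16],[13,0],[43,20],[46,0]]
[[0,16],[13,0],[37,5],[38,0],[43,20],[46,0]]
[[0,16],[13,0],[37,5],[38,0],[43,20],[46,0]]
[[0,16],[13,0],[37,10],[43,20],[46,0]]
[[0,16],[13,0],[37,10],[41,13],[43,20],[46,0]]
[[0,18],[3,16],[13,0],[37,10],[41,13],[43,20],[46,0]]
[[0,18],[3,16],[13,0],[20,8],[26,0],[37,10],[41,13],[43,20],[46,0]]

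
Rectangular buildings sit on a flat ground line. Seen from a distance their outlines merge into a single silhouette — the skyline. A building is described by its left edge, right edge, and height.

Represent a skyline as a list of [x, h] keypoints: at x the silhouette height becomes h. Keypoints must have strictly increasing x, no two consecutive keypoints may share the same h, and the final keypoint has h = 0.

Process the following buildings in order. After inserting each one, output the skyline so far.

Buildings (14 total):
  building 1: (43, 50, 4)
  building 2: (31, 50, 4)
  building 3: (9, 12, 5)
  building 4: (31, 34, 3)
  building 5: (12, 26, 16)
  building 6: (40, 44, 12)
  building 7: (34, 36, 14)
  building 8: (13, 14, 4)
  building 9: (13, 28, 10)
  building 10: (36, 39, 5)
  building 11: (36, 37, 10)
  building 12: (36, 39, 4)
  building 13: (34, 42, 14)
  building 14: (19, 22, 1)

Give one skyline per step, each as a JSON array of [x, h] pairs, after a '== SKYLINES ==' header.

== SKYLINES ==
[[43,4],[50,0]]
[[31,4],[50,0]]
[[9,5],[12,0],[31,4],[50,0]]
[[9,5],[12,0],[31,4],[50,0]]
[[9,5],[12,16],[26,0],[31,4],[50,0]]
[[9,5],[12,16],[26,0],[31,4],[40,12],[44,4],[50,0]]
[[9,5],[12,16],[26,0],[31,4],[34,14],[36,4],[40,12],[44,4],[50,0]]
[[9,5],[12,16],[26,0],[31,4],[34,14],[36,4],[40,12],[44,4],[50,0]]
[[9,5],[12,16],[26,10],[28,0],[31,4],[34,14],[36,4],[40,12],[44,4],[50,0]]
[[9,5],[12,16],[26,10],[28,0],[31,4],[34,14],[36,5],[39,4],[40,12],[44,4],[50,0]]
[[9,5],[12,16],[26,10],[28,0],[31,4],[34,14],[36,10],[37,5],[39,4],[40,12],[44,4],[50,0]]
[[9,5],[12,16],[26,10],[28,0],[31,4],[34,14],[36,10],[37,5],[39,4],[40,12],[44,4],[50,0]]
[[9,5],[12,16],[26,10],[28,0],[31,4],[34,14],[42,12],[44,4],[50,0]]
[[9,5],[12,16],[26,10],[28,0],[31,4],[34,14],[42,12],[44,4],[50,0]]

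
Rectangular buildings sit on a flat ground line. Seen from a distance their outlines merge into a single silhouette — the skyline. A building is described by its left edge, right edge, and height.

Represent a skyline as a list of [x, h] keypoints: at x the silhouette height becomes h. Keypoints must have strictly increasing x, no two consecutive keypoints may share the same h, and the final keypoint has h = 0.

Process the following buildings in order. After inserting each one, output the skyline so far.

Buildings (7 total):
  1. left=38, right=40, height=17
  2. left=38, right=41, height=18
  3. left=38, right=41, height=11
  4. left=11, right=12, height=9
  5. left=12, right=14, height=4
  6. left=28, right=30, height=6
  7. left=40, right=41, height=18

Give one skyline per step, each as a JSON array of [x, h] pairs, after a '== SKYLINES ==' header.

== SKYLINES ==
[[38,17],[40,0]]
[[38,18],[41,0]]
[[38,18],[41,0]]
[[11,9],[12,0],[38,18],[41,0]]
[[11,9],[12,4],[14,0],[38,18],[41,0]]
[[11,9],[12,4],[14,0],[28,6],[30,0],[38,18],[41,0]]
[[11,9],[12,4],[14,0],[28,6],[30,0],[38,18],[41,0]]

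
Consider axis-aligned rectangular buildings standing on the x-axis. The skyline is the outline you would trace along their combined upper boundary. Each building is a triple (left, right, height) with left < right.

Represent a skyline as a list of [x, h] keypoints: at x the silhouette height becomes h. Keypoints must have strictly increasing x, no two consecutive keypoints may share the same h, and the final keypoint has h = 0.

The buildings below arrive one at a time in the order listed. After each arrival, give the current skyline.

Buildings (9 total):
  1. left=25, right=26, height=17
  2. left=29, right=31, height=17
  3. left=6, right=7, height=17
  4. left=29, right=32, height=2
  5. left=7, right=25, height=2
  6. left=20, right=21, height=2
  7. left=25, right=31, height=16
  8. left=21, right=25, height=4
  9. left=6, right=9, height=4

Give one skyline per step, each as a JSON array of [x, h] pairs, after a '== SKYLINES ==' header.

== SKYLINES ==
[[25,17],[26,0]]
[[25,17],[26,0],[29,17],[31,0]]
[[6,17],[7,0],[25,17],[26,0],[29,17],[31,0]]
[[6,17],[7,0],[25,17],[26,0],[29,17],[31,2],[32,0]]
[[6,17],[7,2],[25,17],[26,0],[29,17],[31,2],[32,0]]
[[6,17],[7,2],[25,17],[26,0],[29,17],[31,2],[32,0]]
[[6,17],[7,2],[25,17],[26,16],[29,17],[31,2],[32,0]]
[[6,17],[7,2],[21,4],[25,17],[26,16],[29,17],[31,2],[32,0]]
[[6,17],[7,4],[9,2],[21,4],[25,17],[26,16],[29,17],[31,2],[32,0]]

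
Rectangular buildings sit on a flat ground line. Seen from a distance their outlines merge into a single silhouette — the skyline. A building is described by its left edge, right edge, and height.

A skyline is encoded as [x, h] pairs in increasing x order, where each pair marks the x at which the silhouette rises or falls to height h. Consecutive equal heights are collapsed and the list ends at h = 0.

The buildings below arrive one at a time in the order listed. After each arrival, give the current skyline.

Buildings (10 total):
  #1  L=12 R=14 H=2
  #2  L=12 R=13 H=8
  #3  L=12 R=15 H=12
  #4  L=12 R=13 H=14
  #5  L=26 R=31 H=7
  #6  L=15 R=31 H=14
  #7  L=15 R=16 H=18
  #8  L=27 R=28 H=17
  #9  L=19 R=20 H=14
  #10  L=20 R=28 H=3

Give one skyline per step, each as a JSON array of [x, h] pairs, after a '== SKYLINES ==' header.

== SKYLINES ==
[[12,2],[14,0]]
[[12,8],[13,2],[14,0]]
[[12,12],[15,0]]
[[12,14],[13,12],[15,0]]
[[12,14],[13,12],[15,0],[26,7],[31,0]]
[[12,14],[13,12],[15,14],[31,0]]
[[12,14],[13,12],[15,18],[16,14],[31,0]]
[[12,14],[13,12],[15,18],[16,14],[27,17],[28,14],[31,0]]
[[12,14],[13,12],[15,18],[16,14],[27,17],[28,14],[31,0]]
[[12,14],[13,12],[15,18],[16,14],[27,17],[28,14],[31,0]]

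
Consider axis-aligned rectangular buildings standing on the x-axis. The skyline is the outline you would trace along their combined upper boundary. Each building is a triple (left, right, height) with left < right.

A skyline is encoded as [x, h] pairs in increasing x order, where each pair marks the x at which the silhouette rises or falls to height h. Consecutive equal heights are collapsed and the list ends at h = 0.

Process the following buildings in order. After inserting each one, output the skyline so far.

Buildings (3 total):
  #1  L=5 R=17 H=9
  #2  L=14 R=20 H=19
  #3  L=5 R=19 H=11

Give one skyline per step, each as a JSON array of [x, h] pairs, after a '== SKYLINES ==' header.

== SKYLINES ==
[[5,9],[17,0]]
[[5,9],[14,19],[20,0]]
[[5,11],[14,19],[20,0]]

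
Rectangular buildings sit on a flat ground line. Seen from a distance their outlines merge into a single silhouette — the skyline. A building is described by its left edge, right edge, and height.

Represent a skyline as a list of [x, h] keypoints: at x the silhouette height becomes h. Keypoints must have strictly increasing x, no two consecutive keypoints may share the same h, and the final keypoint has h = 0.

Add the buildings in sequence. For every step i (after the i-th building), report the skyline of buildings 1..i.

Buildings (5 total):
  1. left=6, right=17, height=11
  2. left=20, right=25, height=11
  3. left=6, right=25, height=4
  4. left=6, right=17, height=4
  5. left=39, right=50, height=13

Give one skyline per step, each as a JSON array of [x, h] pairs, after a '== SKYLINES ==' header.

== SKYLINES ==
[[6,11],[17,0]]
[[6,11],[17,0],[20,11],[25,0]]
[[6,11],[17,4],[20,11],[25,0]]
[[6,11],[17,4],[20,11],[25,0]]
[[6,11],[17,4],[20,11],[25,0],[39,13],[50,0]]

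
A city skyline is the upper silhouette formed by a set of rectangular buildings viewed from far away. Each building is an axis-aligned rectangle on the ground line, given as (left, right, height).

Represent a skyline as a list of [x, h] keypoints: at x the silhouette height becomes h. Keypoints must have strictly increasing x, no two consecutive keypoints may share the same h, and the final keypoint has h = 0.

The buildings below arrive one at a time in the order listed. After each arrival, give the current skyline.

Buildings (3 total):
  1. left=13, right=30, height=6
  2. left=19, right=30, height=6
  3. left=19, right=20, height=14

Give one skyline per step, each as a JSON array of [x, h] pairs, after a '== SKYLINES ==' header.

== SKYLINES ==
[[13,6],[30,0]]
[[13,6],[30,0]]
[[13,6],[19,14],[20,6],[30,0]]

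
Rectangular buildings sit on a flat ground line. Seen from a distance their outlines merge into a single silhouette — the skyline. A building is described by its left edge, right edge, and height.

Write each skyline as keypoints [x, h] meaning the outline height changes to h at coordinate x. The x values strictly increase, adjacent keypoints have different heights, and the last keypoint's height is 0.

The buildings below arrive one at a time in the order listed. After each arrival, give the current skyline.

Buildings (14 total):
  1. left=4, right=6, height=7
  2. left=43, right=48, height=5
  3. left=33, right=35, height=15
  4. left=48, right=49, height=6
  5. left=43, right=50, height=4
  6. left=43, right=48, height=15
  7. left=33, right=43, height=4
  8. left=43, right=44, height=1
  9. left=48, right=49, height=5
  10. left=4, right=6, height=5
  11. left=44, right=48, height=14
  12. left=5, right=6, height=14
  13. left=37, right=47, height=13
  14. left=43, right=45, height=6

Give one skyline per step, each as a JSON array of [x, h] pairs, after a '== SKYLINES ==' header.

== SKYLINES ==
[[4,7],[6,0]]
[[4,7],[6,0],[43,5],[48,0]]
[[4,7],[6,0],[33,15],[35,0],[43,5],[48,0]]
[[4,7],[6,0],[33,15],[35,0],[43,5],[48,6],[49,0]]
[[4,7],[6,0],[33,15],[35,0],[43,5],[48,6],[49,4],[50,0]]
[[4,7],[6,0],[33,15],[35,0],[43,15],[48,6],[49,4],[50,0]]
[[4,7],[6,0],[33,15],[35,4],[43,15],[48,6],[49,4],[50,0]]
[[4,7],[6,0],[33,15],[35,4],[43,15],[48,6],[49,4],[50,0]]
[[4,7],[6,0],[33,15],[35,4],[43,15],[48,6],[49,4],[50,0]]
[[4,7],[6,0],[33,15],[35,4],[43,15],[48,6],[49,4],[50,0]]
[[4,7],[6,0],[33,15],[35,4],[43,15],[48,6],[49,4],[50,0]]
[[4,7],[5,14],[6,0],[33,15],[35,4],[43,15],[48,6],[49,4],[50,0]]
[[4,7],[5,14],[6,0],[33,15],[35,4],[37,13],[43,15],[48,6],[49,4],[50,0]]
[[4,7],[5,14],[6,0],[33,15],[35,4],[37,13],[43,15],[48,6],[49,4],[50,0]]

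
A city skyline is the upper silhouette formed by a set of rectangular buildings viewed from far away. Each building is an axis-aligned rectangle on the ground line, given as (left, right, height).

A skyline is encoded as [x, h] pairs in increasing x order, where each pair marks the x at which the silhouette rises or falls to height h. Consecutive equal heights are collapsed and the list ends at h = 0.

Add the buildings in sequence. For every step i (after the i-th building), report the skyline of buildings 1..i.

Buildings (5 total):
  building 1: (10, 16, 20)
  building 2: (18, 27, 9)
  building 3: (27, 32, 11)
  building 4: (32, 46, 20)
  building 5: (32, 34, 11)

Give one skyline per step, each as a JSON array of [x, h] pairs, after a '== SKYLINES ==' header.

== SKYLINES ==
[[10,20],[16,0]]
[[10,20],[16,0],[18,9],[27,0]]
[[10,20],[16,0],[18,9],[27,11],[32,0]]
[[10,20],[16,0],[18,9],[27,11],[32,20],[46,0]]
[[10,20],[16,0],[18,9],[27,11],[32,20],[46,0]]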